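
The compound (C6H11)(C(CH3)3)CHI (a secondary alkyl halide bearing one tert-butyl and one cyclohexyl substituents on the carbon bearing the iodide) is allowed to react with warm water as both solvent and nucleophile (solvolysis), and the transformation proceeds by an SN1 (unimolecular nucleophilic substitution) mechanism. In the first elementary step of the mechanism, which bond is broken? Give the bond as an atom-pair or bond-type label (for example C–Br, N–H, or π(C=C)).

Step 1: Ionisation: the C–I σ-bond cleaves heterolytically; both bonding electrons depart with I⁻, leaving a secondary carbocation at the α-carbon.
The bond broken in this step is the C–I bond.

C–I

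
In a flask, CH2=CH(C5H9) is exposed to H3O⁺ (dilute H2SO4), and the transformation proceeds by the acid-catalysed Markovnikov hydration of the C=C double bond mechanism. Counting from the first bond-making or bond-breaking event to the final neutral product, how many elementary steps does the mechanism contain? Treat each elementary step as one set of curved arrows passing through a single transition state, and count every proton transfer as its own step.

4

Step 1: Protonation of the alkene by H3O⁺: the π bond acts as the nucleophile and picks up H⁺, giving the more stable (Markovnikov) secondary carbocation. H2O is released.
Step 2: Carbocation rearrangement: a 1,2-hydride shift from the adjacent cyclopentyl carbon converts the initially-formed secondary cation into the more stable tertiary cation.
Step 3: A lone pair on the oxygen of H2O attacks the carbocation, forming a C–O bond and an oxonium ion (a protonated alcohol).
Step 4: H2O removes a proton from the oxonium oxygen, regenerating H3O⁺ and giving the neutral alcohol.
Total: 4 elementary steps.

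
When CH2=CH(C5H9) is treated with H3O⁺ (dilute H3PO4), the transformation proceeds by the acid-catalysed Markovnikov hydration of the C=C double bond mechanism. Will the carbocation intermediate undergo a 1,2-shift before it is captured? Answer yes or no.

The first-formed carbocation is secondary.
The adjacent cyclopentyl carbon already bears 2 other carbon substituents and has a hydrogen to migrate; after a 1,2-hydride shift from that carbon the positive charge sits on a tertiary centre.
Tertiary is more stable than secondary, so the shift occurs.

yes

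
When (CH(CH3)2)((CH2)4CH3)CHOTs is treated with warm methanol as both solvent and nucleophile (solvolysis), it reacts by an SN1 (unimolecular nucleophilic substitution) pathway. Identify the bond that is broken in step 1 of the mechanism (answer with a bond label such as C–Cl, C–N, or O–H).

Step 1: Ionisation: the C–O σ-bond cleaves heterolytically; both bonding electrons depart with TsO⁻, leaving a secondary carbocation at the α-carbon.
The bond broken in this step is the C–O bond.

C–O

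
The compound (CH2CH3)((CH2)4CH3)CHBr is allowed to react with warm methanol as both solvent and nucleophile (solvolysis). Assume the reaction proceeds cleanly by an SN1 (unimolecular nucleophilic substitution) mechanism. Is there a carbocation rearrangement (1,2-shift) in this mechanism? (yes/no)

The first-formed carbocation is secondary.
No single 1,2-shift to an adjacent carbon would produce a more-substituted cation than the one already present, so no rearrangement occurs.

no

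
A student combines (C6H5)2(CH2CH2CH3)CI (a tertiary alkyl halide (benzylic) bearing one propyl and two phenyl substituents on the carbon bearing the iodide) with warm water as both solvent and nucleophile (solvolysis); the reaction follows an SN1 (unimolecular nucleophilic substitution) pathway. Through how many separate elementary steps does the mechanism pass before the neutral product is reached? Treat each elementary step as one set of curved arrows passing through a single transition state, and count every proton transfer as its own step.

3

Step 1: Unassisted departure of I⁻ (taking the C–I bonding pair) generates a tertiary carbocation.
(No 1,2-shift: no single shift to an adjacent carbon would give a more stable cation.)
Step 2: A lone pair on the oxygen of H2O attacks the carbocation, forming a new C–O σ-bond and an oxonium ion.
Step 3: Proton transfer from the O–H of the oxonium ion to a solvent molecule delivers the neutral alcohol.
Total: 3 elementary steps.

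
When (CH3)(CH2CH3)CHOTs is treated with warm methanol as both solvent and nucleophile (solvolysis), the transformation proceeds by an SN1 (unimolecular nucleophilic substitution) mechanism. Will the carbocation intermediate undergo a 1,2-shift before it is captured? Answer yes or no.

no

The first-formed carbocation is secondary.
No single 1,2-shift to an adjacent carbon would produce a more-substituted cation than the one already present, so no rearrangement occurs.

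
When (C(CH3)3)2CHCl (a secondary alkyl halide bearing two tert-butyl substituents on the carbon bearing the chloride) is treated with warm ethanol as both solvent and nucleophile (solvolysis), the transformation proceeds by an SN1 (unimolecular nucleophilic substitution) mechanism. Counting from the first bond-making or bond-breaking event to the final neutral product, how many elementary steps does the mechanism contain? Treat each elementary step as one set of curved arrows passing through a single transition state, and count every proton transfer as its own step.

Step 1: The C–Cl bond breaks with both electrons going to the chloride; Cl⁻ leaves and a secondary carbocation remains.
Step 2: A methyl group with its bonding pair migrates from the adjacent tert-butyl carbon to the cationic centre — a 1,2-methyl shift — upgrading the secondary cation to a tertiary one.
Step 3: CH3CH2OH donates an oxygen lone pair into the empty p orbital of the cation, giving a protonated ether (an oxonium ion).
Step 4: Proton transfer from the O–H of the oxonium ion to a solvent molecule delivers the neutral ether.
Total: 4 elementary steps.

4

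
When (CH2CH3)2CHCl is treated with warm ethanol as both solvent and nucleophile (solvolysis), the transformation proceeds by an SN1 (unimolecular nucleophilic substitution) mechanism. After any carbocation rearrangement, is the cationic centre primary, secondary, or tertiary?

Step 1: The C–Cl bond breaks with both electrons going to the chloride; Cl⁻ leaves and a secondary carbocation remains.
No single 1,2-shift to an adjacent carbon would give a more-substituted cation, so no rearrangement occurs.

secondary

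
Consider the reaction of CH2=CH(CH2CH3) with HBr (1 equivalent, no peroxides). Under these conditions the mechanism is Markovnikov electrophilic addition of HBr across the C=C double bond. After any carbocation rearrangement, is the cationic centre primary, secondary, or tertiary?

Step 1: The π electrons of the C=C bond attack a proton of HBr; Markovnikov addition places the new C–H on the less-substituted alkene carbon, so the positive charge ends up on the more-substituted carbon — a secondary carbocation. The H–Br bond breaks heterolytically, releasing Br⁻.
No single 1,2-shift to an adjacent carbon would give a more-substituted cation, so no rearrangement occurs.

secondary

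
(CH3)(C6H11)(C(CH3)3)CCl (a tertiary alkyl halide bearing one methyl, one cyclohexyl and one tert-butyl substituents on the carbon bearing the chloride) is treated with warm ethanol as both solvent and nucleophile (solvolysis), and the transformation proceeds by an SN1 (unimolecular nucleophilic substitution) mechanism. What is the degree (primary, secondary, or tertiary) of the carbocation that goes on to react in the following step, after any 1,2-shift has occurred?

Step 1: Ionisation: the C–Cl σ-bond cleaves heterolytically; both bonding electrons depart with Cl⁻, leaving a tertiary carbocation at the α-carbon.
No single 1,2-shift to an adjacent carbon would give a more-substituted cation, so no rearrangement occurs.

tertiary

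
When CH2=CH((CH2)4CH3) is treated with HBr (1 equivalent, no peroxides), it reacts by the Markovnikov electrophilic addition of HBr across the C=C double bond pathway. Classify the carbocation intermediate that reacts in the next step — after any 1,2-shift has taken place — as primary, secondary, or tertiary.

Step 1: Protonation of the alkene by HBr: the π bond acts as the nucleophile and picks up H⁺, giving the more stable (Markovnikov) secondary carbocation. The H–Br bond breaks heterolytically, releasing Br⁻.
No single 1,2-shift to an adjacent carbon would give a more-substituted cation, so no rearrangement occurs.

secondary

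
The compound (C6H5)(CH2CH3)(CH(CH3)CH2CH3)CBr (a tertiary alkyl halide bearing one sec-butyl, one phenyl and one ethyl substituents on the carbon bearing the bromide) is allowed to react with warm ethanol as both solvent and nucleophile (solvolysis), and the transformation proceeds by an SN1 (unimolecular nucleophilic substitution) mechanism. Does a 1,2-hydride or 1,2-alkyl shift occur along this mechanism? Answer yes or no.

no

The first-formed carbocation is tertiary.
No single 1,2-shift to an adjacent carbon would produce a more-substituted cation than the one already present, so no rearrangement occurs.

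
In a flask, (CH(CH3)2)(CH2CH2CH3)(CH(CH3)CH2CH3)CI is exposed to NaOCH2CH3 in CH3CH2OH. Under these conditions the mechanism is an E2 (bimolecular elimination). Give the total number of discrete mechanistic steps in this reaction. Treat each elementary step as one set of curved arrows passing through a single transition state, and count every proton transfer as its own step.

1

Step 1: Concerted anti-periplanar elimination: CH3CH2O⁻ abstracts a β-H while I⁻ leaves, and the C–H electrons become the new C=C π bond — all in a single transition state.
Total: 1 elementary step.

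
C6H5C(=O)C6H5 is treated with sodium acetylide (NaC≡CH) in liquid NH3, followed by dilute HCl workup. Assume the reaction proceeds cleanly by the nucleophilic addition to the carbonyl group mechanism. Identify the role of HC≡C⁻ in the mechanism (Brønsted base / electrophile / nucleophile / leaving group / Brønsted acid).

nucleophile

Step 1: A lone pair / filled orbital on HC≡C⁻ attacks the electrophilic carbonyl carbon; the π(C=O) electrons shift onto oxygen, producing a tetrahedral alkoxide intermediate.
HC≡C⁻ donates an electron pair to form a new σ-bond to carbon — it is the nucleophile.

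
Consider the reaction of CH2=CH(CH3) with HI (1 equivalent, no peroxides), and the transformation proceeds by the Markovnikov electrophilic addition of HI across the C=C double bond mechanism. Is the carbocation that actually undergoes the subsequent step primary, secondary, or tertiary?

secondary

Step 1: The π electrons of the C=C bond attack a proton of HI; Markovnikov addition places the new C–H on the less-substituted alkene carbon, so the positive charge ends up on the more-substituted carbon — a secondary carbocation. The H–I bond breaks heterolytically, releasing I⁻.
No single 1,2-shift to an adjacent carbon would give a more-substituted cation, so no rearrangement occurs.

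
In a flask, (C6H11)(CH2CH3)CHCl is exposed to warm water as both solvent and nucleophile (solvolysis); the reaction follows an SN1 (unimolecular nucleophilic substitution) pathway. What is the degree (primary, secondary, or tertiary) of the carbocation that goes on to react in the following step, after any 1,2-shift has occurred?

Step 1: Rate-determining heterolysis of the C–Cl bond gives Cl⁻ and a secondary carbocation.
Step 2: Carbocation rearrangement: a 1,2-hydride shift from the adjacent cyclohexyl carbon converts the initially-formed secondary cation into the more stable tertiary cation.
The cation rearranges from secondary to tertiary via a 1,2-hydride shift from the adjacent cyclohexyl carbon; the tertiary cation is what reacts next.

tertiary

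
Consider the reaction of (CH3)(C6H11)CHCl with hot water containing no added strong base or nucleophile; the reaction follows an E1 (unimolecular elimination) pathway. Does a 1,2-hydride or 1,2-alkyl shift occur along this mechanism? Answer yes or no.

yes

The first-formed carbocation is secondary.
The adjacent cyclohexyl carbon already bears 2 other carbon substituents and has a hydrogen to migrate; after a 1,2-hydride shift from that carbon the positive charge sits on a tertiary centre.
Tertiary is more stable than secondary, so the shift occurs.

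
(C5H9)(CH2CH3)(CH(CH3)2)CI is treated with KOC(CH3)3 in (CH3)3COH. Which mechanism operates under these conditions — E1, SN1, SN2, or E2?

E2

Conditions: a strong/bulky base with a tertiary substrate bearing a β-hydrogen.
These conditions are the textbook signature of the E2 pathway.
A strong (often hindered) base removes a β-H in concert with loss of the leaving group — bimolecular elimination.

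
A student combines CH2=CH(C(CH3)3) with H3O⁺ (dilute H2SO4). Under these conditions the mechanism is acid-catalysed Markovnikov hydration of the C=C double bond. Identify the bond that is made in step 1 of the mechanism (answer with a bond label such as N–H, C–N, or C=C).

Step 1: Protonation of the alkene by H3O⁺: the π bond acts as the nucleophile and picks up H⁺, giving the more stable (Markovnikov) secondary carbocation. H2O is released.
The bond formed in this step is the C–H bond.

C–H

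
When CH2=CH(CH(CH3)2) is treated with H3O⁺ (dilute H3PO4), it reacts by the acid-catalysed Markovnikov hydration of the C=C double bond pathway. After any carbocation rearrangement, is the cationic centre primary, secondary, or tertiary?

Step 1: Protonation of the alkene by H3O⁺: the π bond acts as the nucleophile and picks up H⁺, giving the more stable (Markovnikov) secondary carbocation. H2O is released.
Step 2: A hydride (H with its bonding pair) migrates from the adjacent isopropyl carbon to the cationic centre — a 1,2-hydride shift — upgrading the secondary cation to a tertiary one.
The cation rearranges from secondary to tertiary via a 1,2-hydride shift from the adjacent isopropyl carbon; the tertiary cation is what reacts next.

tertiary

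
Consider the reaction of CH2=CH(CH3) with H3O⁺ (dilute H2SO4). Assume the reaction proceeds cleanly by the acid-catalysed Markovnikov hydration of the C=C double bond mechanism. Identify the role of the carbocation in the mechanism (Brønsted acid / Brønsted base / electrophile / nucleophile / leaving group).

electrophile

Step 2: Water acts as the nucleophile: an oxygen lone pair bonds to the cationic carbon, giving an oxonium-ion intermediate.
The carbocation accepts an electron pair into an empty or π* orbital — it is the electrophile.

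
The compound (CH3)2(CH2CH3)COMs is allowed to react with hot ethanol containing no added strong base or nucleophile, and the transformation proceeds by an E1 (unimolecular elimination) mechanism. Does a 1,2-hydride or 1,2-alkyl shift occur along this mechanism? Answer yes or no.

no

The first-formed carbocation is tertiary.
No single 1,2-shift to an adjacent carbon would produce a more-substituted cation than the one already present, so no rearrangement occurs.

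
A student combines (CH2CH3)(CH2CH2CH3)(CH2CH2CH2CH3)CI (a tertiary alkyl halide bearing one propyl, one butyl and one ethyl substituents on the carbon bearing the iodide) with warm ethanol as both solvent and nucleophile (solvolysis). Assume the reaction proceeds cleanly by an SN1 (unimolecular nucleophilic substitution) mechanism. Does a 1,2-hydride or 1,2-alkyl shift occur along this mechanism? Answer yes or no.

no

The first-formed carbocation is tertiary.
No single 1,2-shift to an adjacent carbon would produce a more-substituted cation than the one already present, so no rearrangement occurs.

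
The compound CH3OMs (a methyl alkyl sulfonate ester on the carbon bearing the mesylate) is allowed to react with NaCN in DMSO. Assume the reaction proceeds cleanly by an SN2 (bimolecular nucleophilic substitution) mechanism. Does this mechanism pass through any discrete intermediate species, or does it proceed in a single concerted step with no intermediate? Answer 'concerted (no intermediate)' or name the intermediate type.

The cyanide nucleophile donates a lone pair from C to the α-carbon in a backside attack; simultaneously the C–O σ-bond breaks and both of its electrons leave with MsO⁻. One concerted step with inversion of configuration.
All bond changes occur in one transition state; no discrete intermediate is formed.

concerted (no intermediate)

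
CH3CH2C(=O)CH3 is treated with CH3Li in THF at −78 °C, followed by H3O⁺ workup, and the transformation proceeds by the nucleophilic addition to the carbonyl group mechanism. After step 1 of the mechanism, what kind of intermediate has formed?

Step 1: the carbanion-like carbon of CH3Li attacks the sp² carbonyl carbon; the C=O π bond breaks and the electrons end up as a lone pair on the alkoxide oxygen of the tetrahedral intermediate.
After step 1 the species present is a tetrahedral alkoxide intermediate.

tetrahedral alkoxide intermediate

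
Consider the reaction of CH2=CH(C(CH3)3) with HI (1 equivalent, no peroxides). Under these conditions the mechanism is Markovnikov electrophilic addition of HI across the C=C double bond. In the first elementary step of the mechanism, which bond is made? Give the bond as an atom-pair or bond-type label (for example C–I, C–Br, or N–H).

C–H

Step 1: Protonation of the alkene by HI: the π bond acts as the nucleophile and picks up H⁺, giving the more stable (Markovnikov) secondary carbocation. The H–I bond breaks heterolytically, releasing I⁻.
The bond formed in this step is the C–H bond.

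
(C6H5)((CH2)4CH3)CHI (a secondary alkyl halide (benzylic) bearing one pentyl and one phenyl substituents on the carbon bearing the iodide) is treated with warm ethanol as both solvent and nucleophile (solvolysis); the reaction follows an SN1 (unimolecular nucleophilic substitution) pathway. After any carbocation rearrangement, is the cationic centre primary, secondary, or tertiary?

Step 1: Rate-determining heterolysis of the C–I bond gives I⁻ and a secondary carbocation.
No single 1,2-shift to an adjacent carbon would give a more-substituted cation, so no rearrangement occurs.

secondary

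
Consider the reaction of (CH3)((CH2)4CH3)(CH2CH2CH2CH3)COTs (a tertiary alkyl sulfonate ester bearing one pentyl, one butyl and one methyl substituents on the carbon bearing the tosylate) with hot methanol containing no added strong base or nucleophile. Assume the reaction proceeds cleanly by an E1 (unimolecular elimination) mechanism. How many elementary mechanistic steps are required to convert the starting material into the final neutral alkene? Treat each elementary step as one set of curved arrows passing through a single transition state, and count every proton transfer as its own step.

Step 1: Rate-determining heterolysis of the C–O bond gives TsO⁻ and a tertiary carbocation.
(No 1,2-shift: no single shift to an adjacent carbon would give a more stable cation.)
Step 2: A methanol molecule (solvent) deprotonates a β-carbon; as the C–H bond breaks, those electrons form the new alkene π bond.
Total: 2 elementary steps.

2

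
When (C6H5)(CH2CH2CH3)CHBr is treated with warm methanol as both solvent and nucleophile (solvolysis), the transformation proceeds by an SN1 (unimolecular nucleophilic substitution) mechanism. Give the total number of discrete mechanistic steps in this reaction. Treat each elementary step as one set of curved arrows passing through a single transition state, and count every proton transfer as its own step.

Step 1: The C–Br bond breaks with both electrons going to the bromide; Br⁻ leaves and a secondary carbocation remains.
(No 1,2-shift: no single shift to an adjacent carbon would give a more stable cation.)
Step 2: Nucleophilic capture: the oxygen of CH3OH bonds to the cationic carbon, producing an oxonium-ion intermediate.
Step 3: Deprotonation of the oxonium oxygen by solvent methanol yields the neutral ether.
Total: 3 elementary steps.

3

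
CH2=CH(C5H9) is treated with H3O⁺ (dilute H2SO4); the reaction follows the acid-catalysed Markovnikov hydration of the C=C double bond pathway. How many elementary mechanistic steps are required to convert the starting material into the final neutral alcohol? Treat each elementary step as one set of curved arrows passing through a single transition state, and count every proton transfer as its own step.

4

Step 1: Protonation of the alkene by H3O⁺: the π bond acts as the nucleophile and picks up H⁺, giving the more stable (Markovnikov) secondary carbocation. H2O is released.
Step 2: A 1,2-hydride shift from the adjacent cyclopentyl carbon moves the positive charge from the secondary centre to an adjacent carbon, generating a more stable tertiary carbocation.
Step 3: A lone pair on the oxygen of H2O attacks the carbocation, forming a C–O bond and an oxonium ion (a protonated alcohol).
Step 4: Deprotonation of the oxonium ion by a water molecule delivers the neutral alcohol and regenerates the acid catalyst.
Total: 4 elementary steps.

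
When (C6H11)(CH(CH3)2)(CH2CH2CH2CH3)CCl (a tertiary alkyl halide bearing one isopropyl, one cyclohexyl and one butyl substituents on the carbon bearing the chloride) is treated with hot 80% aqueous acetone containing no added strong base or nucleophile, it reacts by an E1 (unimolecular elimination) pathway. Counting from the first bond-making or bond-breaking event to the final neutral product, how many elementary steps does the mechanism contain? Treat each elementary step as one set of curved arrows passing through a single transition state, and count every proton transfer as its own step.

Step 1: Rate-determining heterolysis of the C–Cl bond gives Cl⁻ and a tertiary carbocation.
(No 1,2-shift: no single shift to an adjacent carbon would give a more stable cation.)
Step 2: A water molecule (solvent) deprotonates a β-carbon; as the C–H bond breaks, those electrons form the new alkene π bond.
Total: 2 elementary steps.

2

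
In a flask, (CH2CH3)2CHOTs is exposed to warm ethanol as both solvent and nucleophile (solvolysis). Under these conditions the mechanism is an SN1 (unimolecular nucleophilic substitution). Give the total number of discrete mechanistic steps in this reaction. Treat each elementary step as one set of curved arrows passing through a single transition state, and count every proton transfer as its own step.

3

Step 1: The C–O bond breaks with both electrons going to the tosylate; TsO⁻ leaves and a secondary carbocation remains.
(No 1,2-shift: no single shift to an adjacent carbon would give a more stable cation.)
Step 2: A lone pair on the oxygen of CH3CH2OH attacks the carbocation, forming a new C–O σ-bond and an oxonium ion.
Step 3: A second solvent molecule removes the proton on oxygen, giving the neutral ether product.
Total: 3 elementary steps.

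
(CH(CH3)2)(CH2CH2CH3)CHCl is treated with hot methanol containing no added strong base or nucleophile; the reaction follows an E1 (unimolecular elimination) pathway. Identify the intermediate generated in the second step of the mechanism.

tertiary carbocation

Step 1: Unassisted departure of Cl⁻ (taking the C–Cl bonding pair) generates a secondary carbocation.
Step 2: Carbocation rearrangement: a 1,2-hydride shift from the adjacent isopropyl carbon converts the initially-formed secondary cation into the more stable tertiary cation.
After step 2 the species present is a tertiary carbocation.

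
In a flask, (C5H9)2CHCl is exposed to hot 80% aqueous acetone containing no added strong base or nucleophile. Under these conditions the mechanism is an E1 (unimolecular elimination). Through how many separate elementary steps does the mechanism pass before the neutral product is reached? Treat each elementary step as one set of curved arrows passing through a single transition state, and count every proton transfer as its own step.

Step 1: Ionisation: the C–Cl σ-bond cleaves heterolytically; both bonding electrons depart with Cl⁻, leaving a secondary carbocation at the α-carbon.
Step 2: A 1,2-hydride shift from the adjacent cyclopentyl carbon moves the positive charge from the secondary centre to an adjacent carbon, generating a more stable tertiary carbocation.
Step 3: A weak base (a water molecule from the solvent) removes a proton from a carbon adjacent to the cationic centre; the electrons of that C–H bond become the new π(C=C) bond, giving the alkene.
Total: 3 elementary steps.

3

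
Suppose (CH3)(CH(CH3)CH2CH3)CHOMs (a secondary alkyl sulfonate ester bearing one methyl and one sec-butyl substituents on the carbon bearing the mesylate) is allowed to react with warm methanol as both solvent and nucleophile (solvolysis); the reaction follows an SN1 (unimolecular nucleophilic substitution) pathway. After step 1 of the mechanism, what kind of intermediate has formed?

secondary carbocation

Step 1: The C–O bond breaks with both electrons going to the mesylate; MsO⁻ leaves and a secondary carbocation remains.
After step 1 the species present is a secondary carbocation.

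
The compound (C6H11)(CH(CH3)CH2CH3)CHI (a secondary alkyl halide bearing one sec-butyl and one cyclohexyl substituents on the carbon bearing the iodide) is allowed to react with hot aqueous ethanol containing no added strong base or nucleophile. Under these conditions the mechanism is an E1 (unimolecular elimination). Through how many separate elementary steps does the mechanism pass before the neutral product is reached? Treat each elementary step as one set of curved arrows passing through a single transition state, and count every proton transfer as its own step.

Step 1: Unassisted departure of I⁻ (taking the C–I bonding pair) generates a secondary carbocation.
Step 2: A 1,2-hydride shift from the adjacent sec-butyl carbon moves the positive charge from the secondary centre to an adjacent carbon, generating a more stable tertiary carbocation.
Step 3: A weak base (a water (or ethanol) molecule from the solvent) removes a proton from a carbon adjacent to the cationic centre; the electrons of that C–H bond become the new π(C=C) bond, giving the alkene.
Total: 3 elementary steps.

3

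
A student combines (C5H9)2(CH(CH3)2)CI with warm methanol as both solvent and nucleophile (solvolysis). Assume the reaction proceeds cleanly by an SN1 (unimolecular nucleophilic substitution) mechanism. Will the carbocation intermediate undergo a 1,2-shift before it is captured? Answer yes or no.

The first-formed carbocation is tertiary.
No single 1,2-shift to an adjacent carbon would produce a more-substituted cation than the one already present, so no rearrangement occurs.

no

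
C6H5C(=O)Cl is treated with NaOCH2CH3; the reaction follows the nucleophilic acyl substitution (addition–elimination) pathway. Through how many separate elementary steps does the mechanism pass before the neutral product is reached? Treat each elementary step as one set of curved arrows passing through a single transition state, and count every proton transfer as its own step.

2

Step 1: Nucleophilic addition of CH3CH2O⁻ to the acyl carbon breaks the π(C=O) bond and yields a tetrahedral, anionic intermediate.
Step 2: Elimination step: re-formation of the carbonyl π bond drives out Cl⁻, giving the new acyl compound.
Total: 2 elementary steps.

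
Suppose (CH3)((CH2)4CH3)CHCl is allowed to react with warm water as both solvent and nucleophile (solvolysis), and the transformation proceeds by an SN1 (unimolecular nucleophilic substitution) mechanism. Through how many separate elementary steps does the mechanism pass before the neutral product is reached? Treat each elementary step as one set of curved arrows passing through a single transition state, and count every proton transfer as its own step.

Step 1: The C–Cl bond breaks with both electrons going to the chloride; Cl⁻ leaves and a secondary carbocation remains.
(No 1,2-shift: no single shift to an adjacent carbon would give a more stable cation.)
Step 2: A lone pair on the oxygen of H2O attacks the carbocation, forming a new C–O σ-bond and an oxonium ion.
Step 3: Deprotonation of the oxonium oxygen by solvent water yields the neutral alcohol.
Total: 3 elementary steps.

3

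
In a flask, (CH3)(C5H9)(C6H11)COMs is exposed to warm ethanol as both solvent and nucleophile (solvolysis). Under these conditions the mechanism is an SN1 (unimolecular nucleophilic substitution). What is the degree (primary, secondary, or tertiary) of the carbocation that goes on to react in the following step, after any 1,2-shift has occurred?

tertiary

Step 1: Unassisted departure of MsO⁻ (taking the C–O bonding pair) generates a tertiary carbocation.
No single 1,2-shift to an adjacent carbon would give a more-substituted cation, so no rearrangement occurs.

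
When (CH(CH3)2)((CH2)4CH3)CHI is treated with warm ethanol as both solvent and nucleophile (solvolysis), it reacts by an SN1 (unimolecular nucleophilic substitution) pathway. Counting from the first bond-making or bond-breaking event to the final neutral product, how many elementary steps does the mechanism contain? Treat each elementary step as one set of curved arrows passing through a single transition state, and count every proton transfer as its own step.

4

Step 1: Unassisted departure of I⁻ (taking the C–I bonding pair) generates a secondary carbocation.
Step 2: A hydride (H with its bonding pair) migrates from the adjacent isopropyl carbon to the cationic centre — a 1,2-hydride shift — upgrading the secondary cation to a tertiary one.
Step 3: A lone pair on the oxygen of CH3CH2OH attacks the carbocation, forming a new C–O σ-bond and an oxonium ion.
Step 4: A second solvent molecule removes the proton on oxygen, giving the neutral ether product.
Total: 4 elementary steps.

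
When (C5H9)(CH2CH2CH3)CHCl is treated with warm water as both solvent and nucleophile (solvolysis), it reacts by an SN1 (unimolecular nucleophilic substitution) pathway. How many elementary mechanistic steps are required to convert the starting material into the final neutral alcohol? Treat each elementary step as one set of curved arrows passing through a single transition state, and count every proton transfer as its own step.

Step 1: The C–Cl bond breaks with both electrons going to the chloride; Cl⁻ leaves and a secondary carbocation remains.
Step 2: Carbocation rearrangement: a 1,2-hydride shift from the adjacent cyclopentyl carbon converts the initially-formed secondary cation into the more stable tertiary cation.
Step 3: A lone pair on the oxygen of H2O attacks the carbocation, forming a new C–O σ-bond and an oxonium ion.
Step 4: Deprotonation of the oxonium oxygen by solvent water yields the neutral alcohol.
Total: 4 elementary steps.

4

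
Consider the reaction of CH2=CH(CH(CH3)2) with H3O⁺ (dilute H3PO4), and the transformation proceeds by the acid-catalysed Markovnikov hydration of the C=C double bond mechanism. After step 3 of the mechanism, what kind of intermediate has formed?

oxonium ion

Step 1: The π electrons of the C=C bond attack a proton of H3O⁺; Markovnikov addition places the new C–H on the less-substituted alkene carbon, so the positive charge ends up on the more-substituted carbon — a secondary carbocation. H2O is released.
Step 2: A 1,2-hydride shift from the adjacent isopropyl carbon moves the positive charge from the secondary centre to an adjacent carbon, generating a more stable tertiary carbocation.
Step 3: Water acts as the nucleophile: an oxygen lone pair bonds to the cationic carbon, giving an oxonium-ion intermediate.
After step 3 the species present is an oxonium ion.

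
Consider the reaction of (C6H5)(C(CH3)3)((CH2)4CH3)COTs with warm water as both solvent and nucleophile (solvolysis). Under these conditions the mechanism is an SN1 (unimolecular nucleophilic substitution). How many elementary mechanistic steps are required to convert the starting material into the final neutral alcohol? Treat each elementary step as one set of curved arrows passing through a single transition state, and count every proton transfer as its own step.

3

Step 1: Unassisted departure of TsO⁻ (taking the C–O bonding pair) generates a tertiary carbocation.
(No 1,2-shift: no single shift to an adjacent carbon would give a more stable cation.)
Step 2: A lone pair on the oxygen of H2O attacks the carbocation, forming a new C–O σ-bond and an oxonium ion.
Step 3: A second solvent molecule removes the proton on oxygen, giving the neutral alcohol product.
Total: 3 elementary steps.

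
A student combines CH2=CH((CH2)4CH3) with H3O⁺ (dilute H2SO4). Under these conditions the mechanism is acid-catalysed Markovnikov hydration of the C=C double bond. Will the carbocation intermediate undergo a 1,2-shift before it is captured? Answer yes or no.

The first-formed carbocation is secondary.
No single 1,2-shift to an adjacent carbon would produce a more-substituted cation than the one already present, so no rearrangement occurs.

no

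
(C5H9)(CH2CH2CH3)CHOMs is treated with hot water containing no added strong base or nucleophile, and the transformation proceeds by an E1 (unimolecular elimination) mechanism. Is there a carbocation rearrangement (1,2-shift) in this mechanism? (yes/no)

yes

The first-formed carbocation is secondary.
The adjacent cyclopentyl carbon already bears 2 other carbon substituents and has a hydrogen to migrate; after a 1,2-hydride shift from that carbon the positive charge sits on a tertiary centre.
Tertiary is more stable than secondary, so the shift occurs.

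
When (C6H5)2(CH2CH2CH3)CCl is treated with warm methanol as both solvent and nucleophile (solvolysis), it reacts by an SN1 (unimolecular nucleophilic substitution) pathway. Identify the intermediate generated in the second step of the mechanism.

oxonium ion

Step 1: Unassisted departure of Cl⁻ (taking the C–Cl bonding pair) generates a tertiary carbocation.
Step 2: A lone pair on the oxygen of CH3OH attacks the carbocation, forming a new C–O σ-bond and an oxonium ion.
After step 2 the species present is an oxonium ion.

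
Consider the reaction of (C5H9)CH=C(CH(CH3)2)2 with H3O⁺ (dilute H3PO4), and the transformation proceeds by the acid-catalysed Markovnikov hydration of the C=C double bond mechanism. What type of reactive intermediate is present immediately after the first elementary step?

tertiary carbocation

Step 1: Protonation of the alkene by H3O⁺: the π bond acts as the nucleophile and picks up H⁺, giving the more stable (Markovnikov) tertiary carbocation. H2O is released.
After step 1 the species present is a tertiary carbocation.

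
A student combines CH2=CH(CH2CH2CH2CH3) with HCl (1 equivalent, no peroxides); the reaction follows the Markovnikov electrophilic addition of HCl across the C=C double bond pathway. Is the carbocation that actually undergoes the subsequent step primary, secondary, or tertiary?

Step 1: Protonation of the alkene by HCl: the π bond acts as the nucleophile and picks up H⁺, giving the more stable (Markovnikov) secondary carbocation. The H–Cl bond breaks heterolytically, releasing Cl⁻.
No single 1,2-shift to an adjacent carbon would give a more-substituted cation, so no rearrangement occurs.

secondary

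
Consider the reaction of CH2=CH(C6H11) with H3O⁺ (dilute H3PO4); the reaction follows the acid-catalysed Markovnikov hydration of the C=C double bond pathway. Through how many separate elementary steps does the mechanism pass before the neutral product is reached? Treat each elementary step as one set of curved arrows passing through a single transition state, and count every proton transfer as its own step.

4

Step 1: Electrophilic addition begins with the π(C=C) electrons forming a bond to the proton of H3O⁺. Following Markovnikov's rule, the resulting cation is secondary. H2O is released.
Step 2: A 1,2-hydride shift from the adjacent cyclohexyl carbon moves the positive charge from the secondary centre to an adjacent carbon, generating a more stable tertiary carbocation.
Step 3: Water acts as the nucleophile: an oxygen lone pair bonds to the cationic carbon, giving an oxonium-ion intermediate.
Step 4: H2O removes a proton from the oxonium oxygen, regenerating H3O⁺ and giving the neutral alcohol.
Total: 4 elementary steps.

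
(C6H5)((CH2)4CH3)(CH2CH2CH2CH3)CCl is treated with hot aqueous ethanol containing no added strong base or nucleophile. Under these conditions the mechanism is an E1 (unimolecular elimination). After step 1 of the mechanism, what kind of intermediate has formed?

Step 1: Ionisation: the C–Cl σ-bond cleaves heterolytically; both bonding electrons depart with Cl⁻, leaving a tertiary carbocation at the α-carbon.
After step 1 the species present is a tertiary carbocation.

tertiary carbocation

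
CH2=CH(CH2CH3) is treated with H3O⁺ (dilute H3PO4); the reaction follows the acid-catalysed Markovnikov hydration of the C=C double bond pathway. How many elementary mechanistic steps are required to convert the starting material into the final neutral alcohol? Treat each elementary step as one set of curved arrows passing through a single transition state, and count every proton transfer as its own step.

Step 1: The π electrons of the C=C bond attack a proton of H3O⁺; Markovnikov addition places the new C–H on the less-substituted alkene carbon, so the positive charge ends up on the more-substituted carbon — a secondary carbocation. H2O is released.
(No 1,2-shift: no single shift to an adjacent carbon would give a more stable cation.)
Step 2: A lone pair on the oxygen of H2O attacks the carbocation, forming a C–O bond and an oxonium ion (a protonated alcohol).
Step 3: Deprotonation of the oxonium ion by a water molecule delivers the neutral alcohol and regenerates the acid catalyst.
Total: 3 elementary steps.

3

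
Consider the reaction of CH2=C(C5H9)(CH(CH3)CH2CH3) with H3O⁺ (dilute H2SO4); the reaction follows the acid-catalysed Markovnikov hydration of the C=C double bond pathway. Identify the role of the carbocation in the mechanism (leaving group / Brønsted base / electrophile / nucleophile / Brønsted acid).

electrophile

Step 2: Nucleophilic capture of the cation by H2O produces the protonated alcohol (an oxonium ion).
The carbocation accepts an electron pair into an empty or π* orbital — it is the electrophile.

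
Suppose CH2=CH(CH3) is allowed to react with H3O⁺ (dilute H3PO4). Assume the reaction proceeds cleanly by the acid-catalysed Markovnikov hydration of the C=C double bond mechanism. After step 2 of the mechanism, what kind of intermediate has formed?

oxonium ion

Step 1: Electrophilic addition begins with the π(C=C) electrons forming a bond to the proton of H3O⁺. Following Markovnikov's rule, the resulting cation is secondary. H2O is released.
Step 2: Water acts as the nucleophile: an oxygen lone pair bonds to the cationic carbon, giving an oxonium-ion intermediate.
After step 2 the species present is an oxonium ion.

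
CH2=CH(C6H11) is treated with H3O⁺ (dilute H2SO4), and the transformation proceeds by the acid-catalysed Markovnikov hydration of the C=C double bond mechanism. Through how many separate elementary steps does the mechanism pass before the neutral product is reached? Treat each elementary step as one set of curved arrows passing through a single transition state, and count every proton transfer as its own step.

4

Step 1: The π electrons of the C=C bond attack a proton of H3O⁺; Markovnikov addition places the new C–H on the less-substituted alkene carbon, so the positive charge ends up on the more-substituted carbon — a secondary carbocation. H2O is released.
Step 2: A hydride (H with its bonding pair) migrates from the adjacent cyclohexyl carbon to the cationic centre — a 1,2-hydride shift — upgrading the secondary cation to a tertiary one.
Step 3: Nucleophilic capture of the cation by H2O produces the protonated alcohol (an oxonium ion).
Step 4: Deprotonation of the oxonium ion by a water molecule delivers the neutral alcohol and regenerates the acid catalyst.
Total: 4 elementary steps.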